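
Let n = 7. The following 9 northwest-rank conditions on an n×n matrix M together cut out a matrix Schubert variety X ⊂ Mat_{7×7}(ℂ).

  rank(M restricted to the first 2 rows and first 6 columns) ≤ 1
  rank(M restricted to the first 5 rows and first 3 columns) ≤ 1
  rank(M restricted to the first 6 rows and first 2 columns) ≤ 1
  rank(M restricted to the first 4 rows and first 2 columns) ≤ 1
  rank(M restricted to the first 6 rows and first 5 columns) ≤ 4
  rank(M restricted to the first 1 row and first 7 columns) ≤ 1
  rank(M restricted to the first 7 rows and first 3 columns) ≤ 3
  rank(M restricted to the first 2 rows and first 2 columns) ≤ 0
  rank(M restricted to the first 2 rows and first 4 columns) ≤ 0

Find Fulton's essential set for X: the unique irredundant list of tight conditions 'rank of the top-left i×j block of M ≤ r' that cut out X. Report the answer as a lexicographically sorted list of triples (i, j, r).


Reconstructing r_w from the 9 given conditions:

  R[1]: 0 0 0 0 1 1 1
  R[2]: 0 0 0 0 1 1 2
  R[3]: 1 1 1 1 2 2 3
  R[4]: 1 1 1 2 3 3 4
  R[5]: 1 1 1 2 3 4 5
  R[6]: 1 1 2 3 4 5 6
  R[7]: 1 2 3 4 5 6 7

giving w = (5, 7, 1, 4, 6, 3, 2) via Δ²R.

4 SE-corners of the 14-cell Rothe diagram give Ess(w):

[(2, 4, 0), (2, 6, 1), (5, 3, 1), (6, 2, 1)]


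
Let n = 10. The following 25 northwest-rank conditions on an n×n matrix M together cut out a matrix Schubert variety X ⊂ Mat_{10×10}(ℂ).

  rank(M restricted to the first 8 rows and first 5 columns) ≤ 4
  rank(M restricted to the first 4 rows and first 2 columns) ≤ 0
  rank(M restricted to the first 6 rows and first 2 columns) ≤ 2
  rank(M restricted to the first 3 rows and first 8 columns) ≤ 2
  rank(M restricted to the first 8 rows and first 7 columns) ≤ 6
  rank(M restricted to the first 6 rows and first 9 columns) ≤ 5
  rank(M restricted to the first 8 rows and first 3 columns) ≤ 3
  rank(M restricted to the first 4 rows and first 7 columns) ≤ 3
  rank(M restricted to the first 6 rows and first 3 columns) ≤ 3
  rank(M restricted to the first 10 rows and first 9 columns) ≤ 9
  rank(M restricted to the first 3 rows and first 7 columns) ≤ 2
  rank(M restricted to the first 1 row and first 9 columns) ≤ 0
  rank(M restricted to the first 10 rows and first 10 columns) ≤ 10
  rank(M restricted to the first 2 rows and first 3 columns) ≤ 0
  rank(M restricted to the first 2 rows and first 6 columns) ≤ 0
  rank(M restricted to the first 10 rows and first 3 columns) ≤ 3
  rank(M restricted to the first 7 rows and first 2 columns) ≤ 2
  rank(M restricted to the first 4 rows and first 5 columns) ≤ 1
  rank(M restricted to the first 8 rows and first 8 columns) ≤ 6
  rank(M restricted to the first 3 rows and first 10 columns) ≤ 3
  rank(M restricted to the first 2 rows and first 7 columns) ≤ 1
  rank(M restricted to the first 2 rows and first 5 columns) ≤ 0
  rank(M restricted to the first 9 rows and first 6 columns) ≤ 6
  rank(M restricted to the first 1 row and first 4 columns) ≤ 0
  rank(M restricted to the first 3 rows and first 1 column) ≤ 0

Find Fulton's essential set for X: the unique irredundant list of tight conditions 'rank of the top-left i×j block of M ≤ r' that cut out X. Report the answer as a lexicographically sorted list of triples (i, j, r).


Reconstructing r_w from the 25 given conditions:

  row 1: 0  0  0  0  0  0  0  0  0  1
  row 2: 0  0  0  0  0  0  1  1  1  2
  row 3: 0  0  1  1  1  1  2  2  2  3
  row 4: 0  0  1  1  1  2  3  3  3  4
  row 5: 1  1  2  2  2  3  4  4  4  5
  row 6: 1  2  3  3  3  4  5  5  5  6
  row 7: 1  2  3  4  4  5  6  6  6  7
  row 8: 1  2  3  4  4  5  6  6  7  8
  row 9: 1  2  3  4  5  6  7  7  8  9
  row 10: 1  2  3  4  5  6  7  8  9  10

so w = (10, 7, 3, 6, 1, 2, 4, 9, 5, 8).

Fulton essential set (6 of the 23 Rothe cells):

[(1, 9, 0), (2, 6, 0), (4, 2, 0), (4, 5, 1), (8, 5, 4), (8, 8, 6)]


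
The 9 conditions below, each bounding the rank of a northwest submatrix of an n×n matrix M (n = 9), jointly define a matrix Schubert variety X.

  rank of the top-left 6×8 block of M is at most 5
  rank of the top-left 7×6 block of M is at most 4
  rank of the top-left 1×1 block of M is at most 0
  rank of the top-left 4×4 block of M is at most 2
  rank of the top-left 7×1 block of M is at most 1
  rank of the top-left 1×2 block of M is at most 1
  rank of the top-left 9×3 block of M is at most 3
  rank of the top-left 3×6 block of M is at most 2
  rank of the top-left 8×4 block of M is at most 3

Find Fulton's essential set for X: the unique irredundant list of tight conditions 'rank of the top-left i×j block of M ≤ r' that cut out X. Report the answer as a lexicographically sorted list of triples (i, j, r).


The tightest implied rank at each (i,j), from the 9 conditions:

  R[1]: 0  1  1  1  1  1  1  1  1
  R[2]: 1  2  2  2  2  2  2  2  2
  R[3]: 1  2  2  2  2  2  3  3  3
  R[4]: 1  2  2  2  3  3  4  4  4
  R[5]: 1  2  3  3  4  4  5  5  5
  R[6]: 1  2  3  3  4  4  5  5  6
  R[7]: 1  2  3  3  4  4  5  6  7
  R[8]: 1  2  3  3  4  5  6  7  8
  R[9]: 1  2  3  4  5  6  7  8  9

hence w(1..9) = (2, 1, 7, 5, 3, 9, 8, 6, 4).

D(w) has 13 cells with 6 SE-corners; essential set:

[(1, 1, 0), (3, 6, 2), (4, 4, 2), (6, 8, 5), (7, 6, 4), (8, 4, 3)]


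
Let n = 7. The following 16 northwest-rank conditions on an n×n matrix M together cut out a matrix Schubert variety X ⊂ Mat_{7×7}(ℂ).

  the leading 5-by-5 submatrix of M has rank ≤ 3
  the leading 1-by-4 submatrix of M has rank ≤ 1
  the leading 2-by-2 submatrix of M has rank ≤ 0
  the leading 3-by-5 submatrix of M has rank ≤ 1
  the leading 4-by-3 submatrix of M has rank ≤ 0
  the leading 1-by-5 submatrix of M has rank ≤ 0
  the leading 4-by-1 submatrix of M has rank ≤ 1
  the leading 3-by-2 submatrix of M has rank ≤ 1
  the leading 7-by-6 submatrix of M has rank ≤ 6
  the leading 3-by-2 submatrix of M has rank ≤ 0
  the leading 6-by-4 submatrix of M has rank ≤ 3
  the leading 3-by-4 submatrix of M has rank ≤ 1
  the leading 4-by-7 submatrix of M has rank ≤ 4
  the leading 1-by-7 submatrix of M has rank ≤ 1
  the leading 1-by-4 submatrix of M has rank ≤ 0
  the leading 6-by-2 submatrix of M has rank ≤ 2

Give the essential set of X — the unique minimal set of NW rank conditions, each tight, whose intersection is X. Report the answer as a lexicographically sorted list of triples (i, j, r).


The tightest implied rank at each (i,j), from the 16 conditions:

  row 1: 0 0 0 0 0 1 1
  row 2: 0 0 0 1 1 2 2
  row 3: 0 0 0 1 1 2 3
  row 4: 0 0 0 1 2 3 4
  row 5: 1 1 1 2 3 4 5
  row 6: 1 2 2 3 4 5 6
  row 7: 1 2 3 4 5 6 7

giving w = (6, 4, 7, 5, 1, 2, 3) via Δ²R.

D(w) has 15 cells with 3 SE-corners; essential set:

[(1, 5, 0), (3, 5, 1), (4, 3, 0)]


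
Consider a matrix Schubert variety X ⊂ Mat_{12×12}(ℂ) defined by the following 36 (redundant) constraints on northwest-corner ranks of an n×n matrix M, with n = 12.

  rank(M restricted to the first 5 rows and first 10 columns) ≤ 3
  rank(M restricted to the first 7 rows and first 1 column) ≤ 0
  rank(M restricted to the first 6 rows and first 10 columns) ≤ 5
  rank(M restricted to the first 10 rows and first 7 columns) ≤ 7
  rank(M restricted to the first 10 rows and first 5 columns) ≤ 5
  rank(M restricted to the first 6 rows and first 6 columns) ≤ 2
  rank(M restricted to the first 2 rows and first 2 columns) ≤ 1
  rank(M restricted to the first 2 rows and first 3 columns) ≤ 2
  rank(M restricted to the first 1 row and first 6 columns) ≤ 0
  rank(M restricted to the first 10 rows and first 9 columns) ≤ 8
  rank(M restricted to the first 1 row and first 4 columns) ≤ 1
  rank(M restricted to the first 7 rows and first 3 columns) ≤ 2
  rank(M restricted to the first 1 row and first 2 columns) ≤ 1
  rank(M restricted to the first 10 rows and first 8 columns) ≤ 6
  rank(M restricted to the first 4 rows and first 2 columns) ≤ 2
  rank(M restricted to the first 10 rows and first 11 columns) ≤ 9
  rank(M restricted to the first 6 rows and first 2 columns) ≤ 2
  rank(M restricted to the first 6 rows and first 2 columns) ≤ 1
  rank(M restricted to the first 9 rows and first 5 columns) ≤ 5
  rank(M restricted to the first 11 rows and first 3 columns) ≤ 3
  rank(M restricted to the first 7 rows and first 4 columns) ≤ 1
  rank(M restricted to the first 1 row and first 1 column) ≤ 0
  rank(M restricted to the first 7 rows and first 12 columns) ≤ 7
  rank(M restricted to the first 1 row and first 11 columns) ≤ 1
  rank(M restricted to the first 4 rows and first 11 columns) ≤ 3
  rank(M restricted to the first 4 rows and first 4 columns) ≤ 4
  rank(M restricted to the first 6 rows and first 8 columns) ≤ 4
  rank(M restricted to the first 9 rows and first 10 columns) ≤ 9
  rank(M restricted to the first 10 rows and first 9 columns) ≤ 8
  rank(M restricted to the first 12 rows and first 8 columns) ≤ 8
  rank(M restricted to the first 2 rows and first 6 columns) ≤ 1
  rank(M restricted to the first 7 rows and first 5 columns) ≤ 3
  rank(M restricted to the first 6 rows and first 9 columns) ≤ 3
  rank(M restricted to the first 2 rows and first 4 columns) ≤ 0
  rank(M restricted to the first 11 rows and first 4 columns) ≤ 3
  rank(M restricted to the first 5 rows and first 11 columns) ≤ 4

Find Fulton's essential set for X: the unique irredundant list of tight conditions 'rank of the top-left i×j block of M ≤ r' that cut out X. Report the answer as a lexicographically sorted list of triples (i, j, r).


Rank table r_w(12×12) implied by the 36 constraints:

  row 1: 0 | 0 | 0 | 0 | 0 | 0 | 1 | 1 | 1 | 1 | 1 | 1
  row 2: 0 | 0 | 0 | 0 | 1 | 1 | 2 | 2 | 2 | 2 | 2 | 2
  row 3: 0 | 1 | 1 | 1 | 2 | 2 | 3 | 3 | 3 | 3 | 3 | 3
  row 4: 0 | 1 | 1 | 1 | 2 | 2 | 3 | 3 | 3 | 3 | 3 | 4
  row 5: 0 | 1 | 1 | 1 | 2 | 2 | 3 | 3 | 3 | 3 | 4 | 5
  row 6: 0 | 1 | 1 | 1 | 2 | 2 | 3 | 3 | 3 | 4 | 5 | 6
  row 7: 0 | 1 | 1 | 1 | 2 | 3 | 4 | 4 | 4 | 5 | 6 | 7
  row 8: 1 | 2 | 2 | 2 | 3 | 4 | 5 | 5 | 5 | 6 | 7 | 8
  row 9: 1 | 2 | 3 | 3 | 4 | 5 | 6 | 6 | 6 | 7 | 8 | 9
  row 10: 1 | 2 | 3 | 3 | 4 | 5 | 6 | 6 | 7 | 8 | 9 | 10
  row 11: 1 | 2 | 3 | 3 | 4 | 5 | 6 | 7 | 8 | 9 | 10 | 11
  row 12: 1 | 2 | 3 | 4 | 5 | 6 | 7 | 8 | 9 | 10 | 11 | 12

hence w(1..12) = (7, 5, 2, 12, 11, 10, 6, 1, 3, 9, 8, 4).

D(w) has 38 cells with 10 SE-corners; essential set:

[(1, 6, 0), (2, 4, 0), (4, 11, 3), (5, 10, 3), (6, 6, 2), (6, 9, 3), (7, 1, 0), (7, 4, 1), (10, 8, 6), (11, 4, 3)]


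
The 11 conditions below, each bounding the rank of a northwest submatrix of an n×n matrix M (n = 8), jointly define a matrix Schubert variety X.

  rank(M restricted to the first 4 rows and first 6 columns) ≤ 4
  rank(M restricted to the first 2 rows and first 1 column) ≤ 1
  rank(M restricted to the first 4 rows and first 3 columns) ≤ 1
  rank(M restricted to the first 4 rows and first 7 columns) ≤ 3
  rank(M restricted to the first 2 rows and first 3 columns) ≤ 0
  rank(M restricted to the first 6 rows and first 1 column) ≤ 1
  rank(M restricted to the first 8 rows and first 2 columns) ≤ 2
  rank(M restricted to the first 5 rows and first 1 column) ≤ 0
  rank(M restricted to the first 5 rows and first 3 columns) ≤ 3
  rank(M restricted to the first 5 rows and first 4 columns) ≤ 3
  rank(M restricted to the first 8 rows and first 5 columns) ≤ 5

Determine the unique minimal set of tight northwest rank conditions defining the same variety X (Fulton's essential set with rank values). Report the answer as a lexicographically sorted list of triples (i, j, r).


The tightest implied rank at each (i,j), from the 11 conditions:

  0, 0, 0, 1, 1, 1, 1, 1
  0, 0, 0, 1, 2, 2, 2, 2
  0, 1, 1, 2, 3, 3, 3, 3
  0, 1, 1, 2, 3, 3, 3, 4
  0, 1, 2, 3, 4, 4, 4, 5
  1, 2, 3, 4, 5, 5, 5, 6
  1, 2, 3, 4, 5, 6, 6, 7
  1, 2, 3, 4, 5, 6, 7, 8

the unique w with this rank table is (4, 5, 2, 8, 3, 1, 6, 7).

Fulton essential set (4 of the 12 Rothe cells):

[(2, 3, 0), (4, 3, 1), (4, 7, 3), (5, 1, 0)]


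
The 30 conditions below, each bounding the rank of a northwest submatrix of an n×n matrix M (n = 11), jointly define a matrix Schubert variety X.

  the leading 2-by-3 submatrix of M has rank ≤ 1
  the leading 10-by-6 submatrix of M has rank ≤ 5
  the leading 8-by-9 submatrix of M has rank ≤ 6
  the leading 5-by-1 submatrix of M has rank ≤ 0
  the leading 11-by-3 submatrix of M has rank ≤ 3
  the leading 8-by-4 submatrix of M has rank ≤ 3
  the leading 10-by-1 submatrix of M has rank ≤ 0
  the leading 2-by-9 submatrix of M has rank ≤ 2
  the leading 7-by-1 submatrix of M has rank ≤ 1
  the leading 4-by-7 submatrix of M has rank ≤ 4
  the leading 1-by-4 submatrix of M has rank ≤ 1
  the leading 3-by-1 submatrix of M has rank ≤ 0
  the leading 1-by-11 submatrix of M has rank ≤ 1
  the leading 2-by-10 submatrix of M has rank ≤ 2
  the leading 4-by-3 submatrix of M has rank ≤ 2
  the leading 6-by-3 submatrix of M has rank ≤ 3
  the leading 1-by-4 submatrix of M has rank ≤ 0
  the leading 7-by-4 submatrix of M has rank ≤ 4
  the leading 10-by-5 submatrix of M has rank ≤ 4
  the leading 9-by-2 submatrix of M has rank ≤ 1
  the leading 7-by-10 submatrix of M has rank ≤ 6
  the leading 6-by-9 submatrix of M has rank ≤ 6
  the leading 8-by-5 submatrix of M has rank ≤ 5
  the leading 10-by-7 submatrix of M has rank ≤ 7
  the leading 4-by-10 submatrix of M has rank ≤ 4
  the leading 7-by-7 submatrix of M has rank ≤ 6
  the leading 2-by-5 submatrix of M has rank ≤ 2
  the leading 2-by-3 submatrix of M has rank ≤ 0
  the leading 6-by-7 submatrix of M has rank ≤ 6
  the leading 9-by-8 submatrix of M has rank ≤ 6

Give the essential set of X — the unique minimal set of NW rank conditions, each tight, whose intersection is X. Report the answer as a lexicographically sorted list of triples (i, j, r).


Computing R[i][j] = min implied NW-rank bound (n=11, 30 conditions):

  R[1]: 0 0 0 0 1 1 1 1 1 1 1
  R[2]: 0 0 0 1 2 2 2 2 2 2 2
  R[3]: 0 1 1 2 3 3 3 3 3 3 3
  R[4]: 0 1 2 3 4 4 4 4 4 4 4
  R[5]: 0 1 2 3 4 5 5 5 5 5 5
  R[6]: 0 1 2 3 4 5 6 6 6 6 6
  R[7]: 0 1 2 3 4 5 6 6 6 6 7
  R[8]: 0 1 2 3 4 5 6 6 6 7 8
  R[9]: 0 1 2 3 4 5 6 6 7 8 9
  R[10]: 0 1 2 3 4 5 6 7 8 9 10
  R[11]: 1 2 3 4 5 6 7 8 9 10 11

hence w(1..11) = (5, 4, 2, 3, 6, 7, 11, 10, 9, 8, 1).

Rothe diagram D(w) (21 cells), 6 SE-corners (essential conditions):

[(1, 4, 0), (2, 3, 0), (7, 10, 6), (8, 9, 6), (9, 8, 6), (10, 1, 0)]


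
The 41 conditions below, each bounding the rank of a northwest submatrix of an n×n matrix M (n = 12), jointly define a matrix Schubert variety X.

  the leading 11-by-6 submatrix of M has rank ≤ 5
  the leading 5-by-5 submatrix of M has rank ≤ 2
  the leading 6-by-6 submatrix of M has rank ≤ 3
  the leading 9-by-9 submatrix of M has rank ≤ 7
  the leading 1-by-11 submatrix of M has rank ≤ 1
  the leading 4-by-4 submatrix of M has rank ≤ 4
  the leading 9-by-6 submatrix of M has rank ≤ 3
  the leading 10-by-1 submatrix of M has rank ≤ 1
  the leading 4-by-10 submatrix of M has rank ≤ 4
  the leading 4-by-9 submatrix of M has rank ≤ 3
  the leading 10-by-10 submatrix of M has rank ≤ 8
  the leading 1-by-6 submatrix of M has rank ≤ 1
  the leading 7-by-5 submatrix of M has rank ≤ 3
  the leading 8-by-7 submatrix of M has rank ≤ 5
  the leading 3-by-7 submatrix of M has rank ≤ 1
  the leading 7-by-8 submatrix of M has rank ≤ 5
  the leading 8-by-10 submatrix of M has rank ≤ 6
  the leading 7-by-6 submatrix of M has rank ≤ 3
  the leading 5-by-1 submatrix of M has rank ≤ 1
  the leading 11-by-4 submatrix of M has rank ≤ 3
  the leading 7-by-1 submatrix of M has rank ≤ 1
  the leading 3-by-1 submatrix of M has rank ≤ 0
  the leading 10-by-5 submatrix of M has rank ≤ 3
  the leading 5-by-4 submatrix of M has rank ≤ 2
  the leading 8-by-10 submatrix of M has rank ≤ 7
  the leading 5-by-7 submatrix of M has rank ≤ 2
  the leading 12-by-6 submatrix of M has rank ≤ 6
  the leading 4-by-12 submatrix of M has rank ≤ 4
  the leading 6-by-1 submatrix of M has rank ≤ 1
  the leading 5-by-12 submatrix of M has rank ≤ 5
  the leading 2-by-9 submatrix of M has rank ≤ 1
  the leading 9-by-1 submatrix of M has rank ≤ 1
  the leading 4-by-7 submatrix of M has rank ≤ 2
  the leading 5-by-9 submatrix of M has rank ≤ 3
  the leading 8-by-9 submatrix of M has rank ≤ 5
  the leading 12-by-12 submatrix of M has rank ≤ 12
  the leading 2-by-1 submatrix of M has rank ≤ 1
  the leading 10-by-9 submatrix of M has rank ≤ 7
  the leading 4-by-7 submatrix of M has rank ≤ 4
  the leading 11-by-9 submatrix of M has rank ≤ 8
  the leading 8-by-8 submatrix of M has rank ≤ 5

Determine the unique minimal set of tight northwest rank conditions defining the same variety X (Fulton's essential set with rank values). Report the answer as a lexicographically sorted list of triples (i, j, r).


Computing R[i][j] = min implied NW-rank bound (n=12, 41 conditions):

  0 1 1 1 1 1 1 1 1 1 1 1
  0 1 1 1 1 1 1 1 1 2 2 2
  0 1 1 1 1 1 1 2 2 3 3 3
  1 2 2 2 2 2 2 3 3 4 4 4
  1 2 2 2 2 2 2 3 3 4 5 5
  1 2 3 3 3 3 3 4 4 5 6 6
  1 2 3 3 3 3 4 5 5 6 7 7
  1 2 3 3 3 3 4 5 5 6 7 8
  1 2 3 3 3 3 4 5 6 7 8 9
  1 2 3 3 3 4 5 6 7 8 9 10
  1 2 3 3 4 5 6 7 8 9 10 11
  1 2 3 4 5 6 7 8 9 10 11 12

hence w(1..12) = (2, 10, 8, 1, 11, 3, 7, 12, 9, 6, 5, 4).

|D(w)|=34, |Ess(w)|=9:

[(2, 9, 1), (3, 1, 0), (3, 7, 1), (5, 7, 2), (5, 9, 3), (8, 9, 5), (9, 6, 3), (10, 5, 3), (11, 4, 3)]


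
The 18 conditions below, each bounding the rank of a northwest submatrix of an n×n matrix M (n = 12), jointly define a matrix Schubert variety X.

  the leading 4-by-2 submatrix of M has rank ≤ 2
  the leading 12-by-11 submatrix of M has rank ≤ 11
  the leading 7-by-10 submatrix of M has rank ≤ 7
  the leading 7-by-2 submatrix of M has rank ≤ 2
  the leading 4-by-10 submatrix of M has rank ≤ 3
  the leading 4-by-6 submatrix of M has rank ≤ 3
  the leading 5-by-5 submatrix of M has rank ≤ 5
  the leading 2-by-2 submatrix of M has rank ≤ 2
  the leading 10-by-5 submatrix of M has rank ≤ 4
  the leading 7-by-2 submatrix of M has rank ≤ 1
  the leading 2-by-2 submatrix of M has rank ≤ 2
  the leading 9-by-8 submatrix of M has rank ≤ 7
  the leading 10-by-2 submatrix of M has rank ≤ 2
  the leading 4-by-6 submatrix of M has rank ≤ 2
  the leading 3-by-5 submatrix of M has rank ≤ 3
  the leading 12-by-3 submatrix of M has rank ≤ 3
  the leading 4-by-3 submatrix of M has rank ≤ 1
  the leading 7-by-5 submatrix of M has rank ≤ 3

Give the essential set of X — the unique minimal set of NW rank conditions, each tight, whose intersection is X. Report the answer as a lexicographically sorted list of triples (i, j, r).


The tightest implied rank at each (i,j), from the 18 conditions:

  row 1: 1 1 1 1 1 1 1 1 1 1 1 1
  row 2: 1 1 1 2 2 2 2 2 2 2 2 2
  row 3: 1 1 1 2 2 2 3 3 3 3 3 3
  row 4: 1 1 1 2 2 2 3 3 3 3 4 4
  row 5: 1 1 2 3 3 3 4 4 4 4 5 5
  row 6: 1 1 2 3 3 4 5 5 5 5 6 6
  row 7: 1 1 2 3 3 4 5 6 6 6 7 7
  row 8: 1 2 3 4 4 5 6 7 7 7 8 8
  row 9: 1 2 3 4 4 5 6 7 8 8 9 9
  row 10: 1 2 3 4 4 5 6 7 8 9 10 10
  row 11: 1 2 3 4 5 6 7 8 9 10 11 11
  row 12: 1 2 3 4 5 6 7 8 9 10 11 12

giving w = (1, 4, 7, 11, 3, 6, 8, 2, 9, 10, 5, 12) via Δ²R.

|D(w)|=20, |Ess(w)|=6:

[(4, 3, 1), (4, 6, 2), (4, 10, 3), (7, 2, 1), (7, 5, 3), (10, 5, 4)]


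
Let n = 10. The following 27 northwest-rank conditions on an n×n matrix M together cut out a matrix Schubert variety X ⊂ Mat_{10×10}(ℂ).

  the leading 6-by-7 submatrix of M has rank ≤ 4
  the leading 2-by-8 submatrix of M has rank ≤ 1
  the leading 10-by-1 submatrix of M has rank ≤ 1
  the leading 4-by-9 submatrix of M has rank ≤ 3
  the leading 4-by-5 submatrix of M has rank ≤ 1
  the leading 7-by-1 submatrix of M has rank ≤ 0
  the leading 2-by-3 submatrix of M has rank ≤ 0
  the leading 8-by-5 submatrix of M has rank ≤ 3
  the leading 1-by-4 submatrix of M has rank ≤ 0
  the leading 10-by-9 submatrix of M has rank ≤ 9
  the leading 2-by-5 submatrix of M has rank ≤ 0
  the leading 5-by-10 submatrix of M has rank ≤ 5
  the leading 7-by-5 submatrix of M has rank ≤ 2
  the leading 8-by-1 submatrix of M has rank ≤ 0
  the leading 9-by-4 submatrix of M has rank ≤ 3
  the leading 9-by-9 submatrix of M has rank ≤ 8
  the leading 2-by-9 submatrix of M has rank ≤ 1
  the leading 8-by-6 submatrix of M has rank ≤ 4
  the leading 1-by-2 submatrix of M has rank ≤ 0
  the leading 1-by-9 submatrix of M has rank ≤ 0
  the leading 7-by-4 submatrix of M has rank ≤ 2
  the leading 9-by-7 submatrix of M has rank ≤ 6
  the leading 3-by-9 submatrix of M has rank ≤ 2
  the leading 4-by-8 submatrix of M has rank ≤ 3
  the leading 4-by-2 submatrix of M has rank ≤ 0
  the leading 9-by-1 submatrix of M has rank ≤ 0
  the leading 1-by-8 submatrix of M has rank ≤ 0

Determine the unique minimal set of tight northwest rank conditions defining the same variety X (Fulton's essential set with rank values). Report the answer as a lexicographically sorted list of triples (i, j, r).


Rank table r_w(10×10) implied by the 27 constraints:

  row 1: 0 | 0 | 0 | 0 | 0 | 0 | 0 | 0 | 0 | 1
  row 2: 0 | 0 | 0 | 0 | 0 | 1 | 1 | 1 | 1 | 2
  row 3: 0 | 0 | 1 | 1 | 1 | 2 | 2 | 2 | 2 | 3
  row 4: 0 | 0 | 1 | 1 | 1 | 2 | 3 | 3 | 3 | 4
  row 5: 0 | 1 | 2 | 2 | 2 | 3 | 4 | 4 | 4 | 5
  row 6: 0 | 1 | 2 | 2 | 2 | 3 | 4 | 5 | 5 | 6
  row 7: 0 | 1 | 2 | 2 | 2 | 3 | 4 | 5 | 6 | 7
  row 8: 0 | 1 | 2 | 3 | 3 | 4 | 5 | 6 | 7 | 8
  row 9: 0 | 1 | 2 | 3 | 4 | 5 | 6 | 7 | 8 | 9
  row 10: 1 | 2 | 3 | 4 | 5 | 6 | 7 | 8 | 9 | 10

so w = (10, 6, 3, 7, 2, 8, 9, 4, 5, 1).

6 SE-corners of the 29-cell Rothe diagram give Ess(w):

[(1, 9, 0), (2, 5, 0), (4, 2, 0), (4, 5, 1), (7, 5, 2), (9, 1, 0)]


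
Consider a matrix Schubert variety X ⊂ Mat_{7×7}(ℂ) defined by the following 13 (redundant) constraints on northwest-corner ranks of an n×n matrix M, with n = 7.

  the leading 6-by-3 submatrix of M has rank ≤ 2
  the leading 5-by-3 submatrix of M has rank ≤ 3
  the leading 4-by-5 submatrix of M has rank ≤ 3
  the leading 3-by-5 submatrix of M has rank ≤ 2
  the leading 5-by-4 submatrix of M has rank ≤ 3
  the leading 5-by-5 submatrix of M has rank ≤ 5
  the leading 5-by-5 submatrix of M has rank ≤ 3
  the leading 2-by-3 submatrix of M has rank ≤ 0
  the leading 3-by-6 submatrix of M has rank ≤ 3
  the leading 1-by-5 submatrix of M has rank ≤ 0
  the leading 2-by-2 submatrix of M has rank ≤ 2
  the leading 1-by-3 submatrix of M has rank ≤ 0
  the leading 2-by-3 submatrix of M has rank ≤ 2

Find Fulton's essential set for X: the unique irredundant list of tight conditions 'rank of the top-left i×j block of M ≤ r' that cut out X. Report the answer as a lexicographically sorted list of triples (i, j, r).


Recovering R(i,j) via the rank-extension bound from the 13 conditions:

  R[1]: 0 0 0 0 0 1 1
  R[2]: 0 0 0 1 1 2 2
  R[3]: 1 1 1 2 2 3 3
  R[4]: 1 2 2 3 3 4 4
  R[5]: 1 2 2 3 3 4 5
  R[6]: 1 2 2 3 4 5 6
  R[7]: 1 2 3 4 5 6 7

the unique w with this rank table is (6, 4, 1, 2, 7, 5, 3).

Rothe diagram D(w) (11 cells), 4 SE-corners (essential conditions):

[(1, 5, 0), (2, 3, 0), (5, 5, 3), (6, 3, 2)]


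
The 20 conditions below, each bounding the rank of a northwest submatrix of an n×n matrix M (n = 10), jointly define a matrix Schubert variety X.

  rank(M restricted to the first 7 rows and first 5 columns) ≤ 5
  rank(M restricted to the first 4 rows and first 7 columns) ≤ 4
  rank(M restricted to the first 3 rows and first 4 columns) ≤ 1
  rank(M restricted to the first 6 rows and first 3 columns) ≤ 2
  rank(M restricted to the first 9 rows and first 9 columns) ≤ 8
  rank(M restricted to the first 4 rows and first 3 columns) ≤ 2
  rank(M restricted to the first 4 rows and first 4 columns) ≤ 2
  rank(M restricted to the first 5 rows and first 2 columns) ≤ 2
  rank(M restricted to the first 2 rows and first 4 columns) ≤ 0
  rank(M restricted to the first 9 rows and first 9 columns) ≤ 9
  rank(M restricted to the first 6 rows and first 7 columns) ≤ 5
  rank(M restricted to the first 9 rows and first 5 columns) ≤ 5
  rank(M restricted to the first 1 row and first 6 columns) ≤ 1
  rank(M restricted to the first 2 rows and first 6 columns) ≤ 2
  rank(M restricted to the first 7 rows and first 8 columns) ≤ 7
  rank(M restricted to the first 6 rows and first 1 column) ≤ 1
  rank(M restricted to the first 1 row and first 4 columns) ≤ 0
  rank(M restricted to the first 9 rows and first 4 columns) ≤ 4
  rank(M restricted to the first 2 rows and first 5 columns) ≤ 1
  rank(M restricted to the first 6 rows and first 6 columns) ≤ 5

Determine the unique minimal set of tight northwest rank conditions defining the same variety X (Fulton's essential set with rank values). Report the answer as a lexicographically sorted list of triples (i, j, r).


Computing R[i][j] = min implied NW-rank bound (n=10, 20 conditions):

  0 | 0 | 0 | 0 | 1 | 1 | 1 | 1 | 1 | 1
  0 | 0 | 0 | 0 | 1 | 2 | 2 | 2 | 2 | 2
  1 | 1 | 1 | 1 | 2 | 3 | 3 | 3 | 3 | 3
  1 | 2 | 2 | 2 | 3 | 4 | 4 | 4 | 4 | 4
  1 | 2 | 2 | 3 | 4 | 5 | 5 | 5 | 5 | 5
  1 | 2 | 2 | 3 | 4 | 5 | 5 | 6 | 6 | 6
  1 | 2 | 3 | 4 | 5 | 6 | 6 | 7 | 7 | 7
  1 | 2 | 3 | 4 | 5 | 6 | 7 | 8 | 8 | 8
  1 | 2 | 3 | 4 | 5 | 6 | 7 | 8 | 8 | 9
  1 | 2 | 3 | 4 | 5 | 6 | 7 | 8 | 9 | 10

giving w = (5, 6, 1, 2, 4, 8, 3, 7, 10, 9) via Δ²R.

|D(w)|=12, |Ess(w)|=4:

[(2, 4, 0), (6, 3, 2), (6, 7, 5), (9, 9, 8)]


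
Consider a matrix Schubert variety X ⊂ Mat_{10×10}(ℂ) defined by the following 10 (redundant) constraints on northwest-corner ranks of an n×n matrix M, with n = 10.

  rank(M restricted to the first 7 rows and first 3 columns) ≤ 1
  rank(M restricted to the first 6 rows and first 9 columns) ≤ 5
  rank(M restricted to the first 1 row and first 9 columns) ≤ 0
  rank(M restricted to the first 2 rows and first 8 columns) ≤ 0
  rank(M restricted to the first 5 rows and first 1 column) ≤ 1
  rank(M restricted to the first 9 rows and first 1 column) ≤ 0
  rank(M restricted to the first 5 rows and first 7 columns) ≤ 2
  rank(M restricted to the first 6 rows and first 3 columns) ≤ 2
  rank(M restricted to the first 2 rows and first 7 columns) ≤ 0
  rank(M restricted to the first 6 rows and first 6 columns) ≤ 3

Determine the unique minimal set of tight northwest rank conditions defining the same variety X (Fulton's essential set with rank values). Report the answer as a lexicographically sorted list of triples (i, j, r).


Computing R[i][j] = min implied NW-rank bound (n=10, 10 conditions):

  row 1: 0 0 0 0 0 0 0 0 0 1
  row 2: 0 0 0 0 0 0 0 0 1 2
  row 3: 0 1 1 1 1 1 1 1 2 3
  row 4: 0 1 1 2 2 2 2 2 3 4
  row 5: 0 1 1 2 2 2 2 3 4 5
  row 6: 0 1 1 2 3 3 3 4 5 6
  row 7: 0 1 1 2 3 4 4 5 6 7
  row 8: 0 1 2 3 4 5 5 6 7 8
  row 9: 0 1 2 3 4 5 6 7 8 9
  row 10: 1 2 3 4 5 6 7 8 9 10

reading off 1-entries of Δ²R: w = (10, 9, 2, 4, 8, 5, 6, 3, 7, 1).

5 SE-corners of the 31-cell Rothe diagram give Ess(w):

[(1, 9, 0), (2, 8, 0), (5, 7, 2), (7, 3, 1), (9, 1, 0)]


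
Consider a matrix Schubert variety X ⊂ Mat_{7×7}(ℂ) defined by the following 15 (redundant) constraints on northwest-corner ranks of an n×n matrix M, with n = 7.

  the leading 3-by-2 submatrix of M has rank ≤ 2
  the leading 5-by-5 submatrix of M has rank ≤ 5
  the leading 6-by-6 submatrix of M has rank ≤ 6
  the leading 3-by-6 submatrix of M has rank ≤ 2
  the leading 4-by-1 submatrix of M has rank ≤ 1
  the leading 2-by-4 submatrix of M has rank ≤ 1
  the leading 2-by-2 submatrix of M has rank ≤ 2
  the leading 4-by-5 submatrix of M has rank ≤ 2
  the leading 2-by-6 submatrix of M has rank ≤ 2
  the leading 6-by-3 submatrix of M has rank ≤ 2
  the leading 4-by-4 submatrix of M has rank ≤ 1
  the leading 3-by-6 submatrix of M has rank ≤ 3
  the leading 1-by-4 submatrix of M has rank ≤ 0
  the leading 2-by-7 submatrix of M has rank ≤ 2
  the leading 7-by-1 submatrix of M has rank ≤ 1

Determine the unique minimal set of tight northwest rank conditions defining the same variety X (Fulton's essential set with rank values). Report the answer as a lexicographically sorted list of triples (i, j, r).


Computing R[i][j] = min implied NW-rank bound (n=7, 15 conditions):

  row 1: 0 0 0 0 1 1 1
  row 2: 1 1 1 1 2 2 2
  row 3: 1 1 1 1 2 2 3
  row 4: 1 1 1 1 2 3 4
  row 5: 1 2 2 2 3 4 5
  row 6: 1 2 2 3 4 5 6
  row 7: 1 2 3 4 5 6 7

giving w = (5, 1, 7, 6, 2, 4, 3) via Δ²R.

Fulton essential set (4 of the 12 Rothe cells):

[(1, 4, 0), (3, 6, 2), (4, 4, 1), (6, 3, 2)]


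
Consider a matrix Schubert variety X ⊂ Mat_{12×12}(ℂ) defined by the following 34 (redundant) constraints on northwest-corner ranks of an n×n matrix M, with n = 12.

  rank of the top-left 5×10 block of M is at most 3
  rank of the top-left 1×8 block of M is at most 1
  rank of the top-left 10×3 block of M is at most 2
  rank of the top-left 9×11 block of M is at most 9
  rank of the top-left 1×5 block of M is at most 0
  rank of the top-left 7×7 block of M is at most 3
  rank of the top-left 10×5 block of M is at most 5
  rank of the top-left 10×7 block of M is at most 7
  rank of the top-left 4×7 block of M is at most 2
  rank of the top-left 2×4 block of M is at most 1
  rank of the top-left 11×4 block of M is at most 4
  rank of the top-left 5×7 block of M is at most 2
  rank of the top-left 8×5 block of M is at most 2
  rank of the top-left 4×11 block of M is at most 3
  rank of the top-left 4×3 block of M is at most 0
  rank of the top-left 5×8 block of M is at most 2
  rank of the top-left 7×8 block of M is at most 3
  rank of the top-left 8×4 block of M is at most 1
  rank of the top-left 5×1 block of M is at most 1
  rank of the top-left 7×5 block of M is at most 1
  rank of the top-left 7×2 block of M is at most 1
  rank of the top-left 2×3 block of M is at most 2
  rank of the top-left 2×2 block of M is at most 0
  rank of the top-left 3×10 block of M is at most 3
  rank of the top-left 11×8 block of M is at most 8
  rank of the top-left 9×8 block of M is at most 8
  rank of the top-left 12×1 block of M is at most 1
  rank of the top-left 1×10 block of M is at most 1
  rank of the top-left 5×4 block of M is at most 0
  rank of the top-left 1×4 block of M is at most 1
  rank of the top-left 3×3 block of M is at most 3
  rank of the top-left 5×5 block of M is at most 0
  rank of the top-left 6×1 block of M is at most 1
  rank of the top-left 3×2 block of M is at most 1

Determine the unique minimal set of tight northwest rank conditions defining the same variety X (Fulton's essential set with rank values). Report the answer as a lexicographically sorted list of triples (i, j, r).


The tightest implied rank at each (i,j), from the 34 conditions:

  row 1: 0 0 0 0 0 1 1 1 1 1 1 1
  row 2: 0 0 0 0 0 1 2 2 2 2 2 2
  row 3: 0 0 0 0 0 1 2 2 3 3 3 3
  row 4: 0 0 0 0 0 1 2 2 3 3 3 4
  row 5: 0 0 0 0 0 1 2 2 3 3 4 5
  row 6: 1 1 1 1 1 2 3 3 4 4 5 6
  row 7: 1 1 1 1 1 2 3 3 4 5 6 7
  row 8: 1 1 1 1 2 3 4 4 5 6 7 8
  row 9: 1 2 2 2 3 4 5 5 6 7 8 9
  row 10: 1 2 2 3 4 5 6 6 7 8 9 10
  row 11: 1 2 3 4 5 6 7 7 8 9 10 11
  row 12: 1 2 3 4 5 6 7 8 9 10 11 12

reading off 1-entries of Δ²R: w = (6, 7, 9, 12, 11, 1, 10, 5, 2, 4, 3, 8).

D(w) has 40 cells with 8 SE-corners; essential set:

[(4, 11, 3), (5, 5, 0), (5, 8, 2), (5, 10, 3), (7, 5, 1), (7, 8, 3), (8, 4, 1), (10, 3, 2)]


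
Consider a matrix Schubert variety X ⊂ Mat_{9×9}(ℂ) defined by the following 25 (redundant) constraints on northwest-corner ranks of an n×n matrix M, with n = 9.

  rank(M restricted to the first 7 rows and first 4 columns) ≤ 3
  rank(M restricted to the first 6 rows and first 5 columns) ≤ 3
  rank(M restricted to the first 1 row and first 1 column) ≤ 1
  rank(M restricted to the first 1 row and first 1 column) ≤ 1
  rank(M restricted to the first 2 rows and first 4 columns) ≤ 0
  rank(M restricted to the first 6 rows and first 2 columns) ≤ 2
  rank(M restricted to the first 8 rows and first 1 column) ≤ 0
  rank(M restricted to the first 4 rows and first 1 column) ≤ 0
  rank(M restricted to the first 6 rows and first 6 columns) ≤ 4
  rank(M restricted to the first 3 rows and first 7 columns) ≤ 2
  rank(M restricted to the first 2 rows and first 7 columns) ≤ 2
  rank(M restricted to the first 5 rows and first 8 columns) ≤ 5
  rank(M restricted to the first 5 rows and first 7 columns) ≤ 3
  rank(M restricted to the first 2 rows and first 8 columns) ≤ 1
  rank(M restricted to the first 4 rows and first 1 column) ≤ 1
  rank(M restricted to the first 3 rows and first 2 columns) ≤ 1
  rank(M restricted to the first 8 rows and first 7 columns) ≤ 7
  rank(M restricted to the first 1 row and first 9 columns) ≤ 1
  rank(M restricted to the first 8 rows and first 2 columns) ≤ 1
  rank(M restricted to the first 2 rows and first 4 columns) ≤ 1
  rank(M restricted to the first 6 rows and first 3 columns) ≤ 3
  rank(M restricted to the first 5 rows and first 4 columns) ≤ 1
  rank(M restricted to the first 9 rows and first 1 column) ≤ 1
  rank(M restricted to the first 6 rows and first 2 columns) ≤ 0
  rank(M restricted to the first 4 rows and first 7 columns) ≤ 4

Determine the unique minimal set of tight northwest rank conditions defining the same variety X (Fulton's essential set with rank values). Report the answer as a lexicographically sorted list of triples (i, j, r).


Rank table r_w(9×9) implied by the 25 constraints:

  i=1: 0 0 0 0 1 1 1 1 1
  i=2: 0 0 0 0 1 1 1 1 2
  i=3: 0 0 1 1 2 2 2 2 3
  i=4: 0 0 1 1 2 3 3 3 4
  i=5: 0 0 1 1 2 3 3 4 5
  i=6: 0 0 1 2 3 4 4 5 6
  i=7: 0 1 2 3 4 5 5 6 7
  i=8: 0 1 2 3 4 5 6 7 8
  i=9: 1 2 3 4 5 6 7 8 9

the unique w with this rank table is (5, 9, 3, 6, 8, 4, 2, 7, 1).

D(w) has 24 cells with 6 SE-corners; essential set:

[(2, 4, 0), (2, 8, 1), (5, 4, 1), (5, 7, 3), (6, 2, 0), (8, 1, 0)]


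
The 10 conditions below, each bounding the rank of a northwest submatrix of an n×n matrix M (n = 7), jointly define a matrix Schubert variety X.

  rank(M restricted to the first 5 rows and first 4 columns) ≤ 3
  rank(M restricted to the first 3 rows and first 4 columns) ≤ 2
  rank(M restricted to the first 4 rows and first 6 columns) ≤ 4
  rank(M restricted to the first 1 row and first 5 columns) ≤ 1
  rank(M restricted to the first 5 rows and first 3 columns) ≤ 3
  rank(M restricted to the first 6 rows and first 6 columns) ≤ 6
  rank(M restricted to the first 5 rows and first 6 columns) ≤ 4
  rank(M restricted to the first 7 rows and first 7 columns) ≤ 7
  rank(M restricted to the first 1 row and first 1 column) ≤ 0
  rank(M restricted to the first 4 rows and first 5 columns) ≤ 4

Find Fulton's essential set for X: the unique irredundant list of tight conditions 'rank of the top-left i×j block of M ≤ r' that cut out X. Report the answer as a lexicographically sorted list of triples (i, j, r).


Reconstructing r_w from the 10 given conditions:

  R[1]: 0  1  1  1  1  1  1
  R[2]: 1  2  2  2  2  2  2
  R[3]: 1  2  2  2  3  3  3
  R[4]: 1  2  3  3  4  4  4
  R[5]: 1  2  3  3  4  4  5
  R[6]: 1  2  3  4  5  5  6
  R[7]: 1  2  3  4  5  6  7

so w = (2, 1, 5, 3, 7, 4, 6).

Fulton essential set (4 of the 5 Rothe cells):

[(1, 1, 0), (3, 4, 2), (5, 4, 3), (5, 6, 4)]


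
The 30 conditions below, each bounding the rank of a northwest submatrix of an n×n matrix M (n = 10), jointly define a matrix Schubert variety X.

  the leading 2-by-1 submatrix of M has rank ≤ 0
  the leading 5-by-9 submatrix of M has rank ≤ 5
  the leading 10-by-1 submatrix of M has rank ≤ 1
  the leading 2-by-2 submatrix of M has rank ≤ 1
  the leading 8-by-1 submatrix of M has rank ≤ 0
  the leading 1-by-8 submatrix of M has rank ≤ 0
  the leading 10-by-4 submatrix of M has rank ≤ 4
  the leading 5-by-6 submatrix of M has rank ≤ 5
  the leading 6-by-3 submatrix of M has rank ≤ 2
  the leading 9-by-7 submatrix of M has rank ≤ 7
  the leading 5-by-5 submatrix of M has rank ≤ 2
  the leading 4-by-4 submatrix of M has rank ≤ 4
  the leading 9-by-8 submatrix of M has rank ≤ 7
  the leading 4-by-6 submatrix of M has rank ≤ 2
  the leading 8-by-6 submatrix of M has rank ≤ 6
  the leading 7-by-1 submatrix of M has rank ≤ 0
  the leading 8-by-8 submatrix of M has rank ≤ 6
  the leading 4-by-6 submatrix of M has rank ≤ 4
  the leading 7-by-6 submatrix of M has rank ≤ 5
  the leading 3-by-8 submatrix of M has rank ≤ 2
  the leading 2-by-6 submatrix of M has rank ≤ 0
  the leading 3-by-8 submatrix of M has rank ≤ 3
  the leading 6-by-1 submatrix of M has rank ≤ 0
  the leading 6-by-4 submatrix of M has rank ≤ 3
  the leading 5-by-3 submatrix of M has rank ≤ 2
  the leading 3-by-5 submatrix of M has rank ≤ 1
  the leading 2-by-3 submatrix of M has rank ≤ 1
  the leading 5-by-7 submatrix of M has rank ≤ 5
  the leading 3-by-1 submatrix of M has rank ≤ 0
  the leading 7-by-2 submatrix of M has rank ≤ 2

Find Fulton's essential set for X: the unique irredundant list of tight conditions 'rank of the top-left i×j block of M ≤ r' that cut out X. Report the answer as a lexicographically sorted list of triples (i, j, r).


Recovering R(i,j) via the rank-extension bound from the 30 conditions:

  0, 0, 0, 0, 0, 0, 0, 0, 1, 1
  0, 0, 0, 0, 0, 0, 1, 1, 2, 2
  0, 1, 1, 1, 1, 1, 2, 2, 3, 3
  0, 1, 2, 2, 2, 2, 3, 3, 4, 4
  0, 1, 2, 2, 2, 3, 4, 4, 5, 5
  0, 1, 2, 3, 3, 4, 5, 5, 6, 6
  0, 1, 2, 3, 4, 5, 6, 6, 7, 7
  0, 1, 2, 3, 4, 5, 6, 6, 7, 8
  1, 2, 3, 4, 5, 6, 7, 7, 8, 9
  1, 2, 3, 4, 5, 6, 7, 8, 9, 10

so w = (9, 7, 2, 3, 6, 4, 5, 10, 1, 8).

D(w) has 23 cells with 5 SE-corners; essential set:

[(1, 8, 0), (2, 6, 0), (5, 5, 2), (8, 1, 0), (8, 8, 6)]


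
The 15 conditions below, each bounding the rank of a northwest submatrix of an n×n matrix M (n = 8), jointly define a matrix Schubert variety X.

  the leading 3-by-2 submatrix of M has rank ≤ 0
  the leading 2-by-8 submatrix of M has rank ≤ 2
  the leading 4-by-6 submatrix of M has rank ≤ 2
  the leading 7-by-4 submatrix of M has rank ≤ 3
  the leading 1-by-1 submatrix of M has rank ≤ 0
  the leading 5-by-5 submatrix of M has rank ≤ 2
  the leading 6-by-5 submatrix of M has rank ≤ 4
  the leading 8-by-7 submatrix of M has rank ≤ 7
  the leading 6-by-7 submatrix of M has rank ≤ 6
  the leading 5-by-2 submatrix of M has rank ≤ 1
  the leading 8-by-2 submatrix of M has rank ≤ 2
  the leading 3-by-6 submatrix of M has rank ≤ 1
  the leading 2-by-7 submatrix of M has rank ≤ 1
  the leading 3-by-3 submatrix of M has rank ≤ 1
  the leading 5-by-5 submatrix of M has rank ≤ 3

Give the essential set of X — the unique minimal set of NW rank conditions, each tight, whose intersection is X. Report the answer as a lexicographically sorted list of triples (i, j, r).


Propagating the 15 rank bounds to every northwest block:

  i=1: 0 0 1 1 1 1 1 1
  i=2: 0 0 1 1 1 1 1 2
  i=3: 0 0 1 1 1 1 2 3
  i=4: 1 1 2 2 2 2 3 4
  i=5: 1 1 2 2 2 3 4 5
  i=6: 1 2 3 3 3 4 5 6
  i=7: 1 2 3 3 4 5 6 7
  i=8: 1 2 3 4 5 6 7 8

so w = (3, 8, 7, 1, 6, 2, 5, 4).

D(w) has 17 cells with 6 SE-corners; essential set:

[(2, 7, 1), (3, 2, 0), (3, 6, 1), (5, 2, 1), (5, 5, 2), (7, 4, 3)]


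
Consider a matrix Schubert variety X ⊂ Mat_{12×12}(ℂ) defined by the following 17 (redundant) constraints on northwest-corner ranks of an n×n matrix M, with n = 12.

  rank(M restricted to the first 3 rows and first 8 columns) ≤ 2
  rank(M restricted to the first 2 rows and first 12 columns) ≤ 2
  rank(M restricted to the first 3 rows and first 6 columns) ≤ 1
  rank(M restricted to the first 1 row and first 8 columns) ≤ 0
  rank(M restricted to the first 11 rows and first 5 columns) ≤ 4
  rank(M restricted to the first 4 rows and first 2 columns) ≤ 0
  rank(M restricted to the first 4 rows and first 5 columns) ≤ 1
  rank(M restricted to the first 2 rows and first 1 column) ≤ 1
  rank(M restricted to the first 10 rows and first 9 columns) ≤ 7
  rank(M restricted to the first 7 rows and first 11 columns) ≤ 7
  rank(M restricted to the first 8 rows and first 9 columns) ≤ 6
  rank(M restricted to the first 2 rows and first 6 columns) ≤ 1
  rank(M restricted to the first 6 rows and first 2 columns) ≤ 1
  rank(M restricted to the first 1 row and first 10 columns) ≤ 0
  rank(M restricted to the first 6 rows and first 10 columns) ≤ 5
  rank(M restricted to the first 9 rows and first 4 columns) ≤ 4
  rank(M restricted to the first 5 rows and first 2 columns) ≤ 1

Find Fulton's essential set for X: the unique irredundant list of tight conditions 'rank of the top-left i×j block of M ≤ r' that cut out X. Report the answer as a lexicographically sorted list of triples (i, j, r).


Recovering R(i,j) via the rank-extension bound from the 17 conditions:

  row 1: 0  0  0  0  0  0  0  0  0  0  1  1
  row 2: 0  0  1  1  1  1  1  1  1  1  2  2
  row 3: 0  0  1  1  1  1  2  2  2  2  3  3
  row 4: 0  0  1  1  1  2  3  3  3  3  4  4
  row 5: 1  1  2  2  2  3  4  4  4  4  5  5
  row 6: 1  1  2  3  3  4  5  5  5  5  6  6
  row 7: 1  2  3  4  4  5  6  6  6  6  7  7
  row 8: 1  2  3  4  4  5  6  6  6  7  8  8
  row 9: 1  2  3  4  4  5  6  7  7  8  9  9
  row 10: 1  2  3  4  4  5  6  7  7  8  9  10
  row 11: 1  2  3  4  4  5  6  7  8  9  10  11
  row 12: 1  2  3  4  5  6  7  8  9  10  11  12

giving w = (11, 3, 7, 6, 1, 4, 2, 10, 8, 12, 9, 5) via Δ²R.

Fulton essential set (8 of the 29 Rothe cells):

[(1, 10, 0), (3, 6, 1), (4, 2, 0), (4, 5, 1), (6, 2, 1), (8, 9, 6), (10, 9, 7), (11, 5, 4)]
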